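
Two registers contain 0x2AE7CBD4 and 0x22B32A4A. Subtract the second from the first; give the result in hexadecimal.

0x834A18A

Subtract column by column in base 16:
  4-A → A (borrow)
  D-4-1 → 8
  B-A → 1
  C-2 → A
  7-3 → 4
  E-B → 3
  A-2 → 8
  2-2 → 0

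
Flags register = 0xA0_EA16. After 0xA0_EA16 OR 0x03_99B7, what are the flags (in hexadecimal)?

OR each hex digit independently (no carries):
  A|0=A, 0|3=3, E|9=F, A|9=B, 1|B=B, 6|7=7

0xA3FBB7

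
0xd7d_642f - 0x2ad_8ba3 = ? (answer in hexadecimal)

0xacfd88c

Subtract column by column in base 16:
  f-3 → c
  2-a → 8 (borrow)
  4-b-1 → 8 (borrow)
  6-8-1 → d (borrow)
  d-d-1 → f (borrow)
  7-a-1 → c (borrow)
  d-2-1 → a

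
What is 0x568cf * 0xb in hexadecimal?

0x3b80e5

Multiply each base-16 digit by 11, carrying:
  f×11 = 165 → write 5 carry 10
  c×11+10 = 142 → write e carry 8
  8×11+8 = 96 → write 0 carry 6
  6×11+6 = 72 → write 8 carry 4
  5×11+4 = 59 → write b carry 3
  remaining carry: 3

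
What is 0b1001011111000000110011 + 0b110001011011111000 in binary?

Add column by column in base 2, right to left:
  1+0 = 1
  1+0 = 1
  0+0 = 0
  0+1 = 1
  1+1 = 0 carry 1
  1+1+1 = 1 carry 1
  0+1+1 = 0 carry 1
  0+1+1 = 0 carry 1
  0+0+1 = 1
  0+1 = 1
  0+1 = 1
  0+0 = 0
  1+1 = 0 carry 1
  1+0+1 = 0 carry 1
  1+0+1 = 0 carry 1
  1+0+1 = 0 carry 1
  1+1+1 = 1 carry 1
  0+1+1 = 0 carry 1
  1+0+1 = 0 carry 1
  0+0+1 = 1
  0+0 = 0
  1+0 = 1

0b1010010000011100101011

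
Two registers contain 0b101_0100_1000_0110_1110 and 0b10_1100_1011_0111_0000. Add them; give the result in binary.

Add column by column in base 2, right to left:
  0+0 = 0
  1+0 = 1
  1+0 = 1
  1+0 = 1
  0+1 = 1
  1+1 = 0 carry 1
  1+1+1 = 1 carry 1
  0+0+1 = 1
  0+1 = 1
  0+1 = 1
  0+0 = 0
  1+1 = 0 carry 1
  0+0+1 = 1
  0+0 = 0
  1+1 = 0 carry 1
  0+1+1 = 0 carry 1
  1+0+1 = 0 carry 1
  0+1+1 = 0 carry 1
  1+0+1 = 0 carry 1
  final carry 1

0b10000001001111011110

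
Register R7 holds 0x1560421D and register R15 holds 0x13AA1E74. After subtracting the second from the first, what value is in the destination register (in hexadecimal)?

Subtract column by column in base 16:
  D-4 → 9
  1-7 → A (borrow)
  2-E-1 → 3 (borrow)
  4-1-1 → 2
  0-A → 6 (borrow)
  6-A-1 → B (borrow)
  5-3-1 → 1
  1-1 → 0

0x1B623A9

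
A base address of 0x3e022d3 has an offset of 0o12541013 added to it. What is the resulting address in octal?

0o402562336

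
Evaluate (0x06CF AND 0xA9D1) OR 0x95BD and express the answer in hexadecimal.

0x06CF AND 0xA9D1 = 0x00C1.
Then OR with 0x95BD.

0x95FD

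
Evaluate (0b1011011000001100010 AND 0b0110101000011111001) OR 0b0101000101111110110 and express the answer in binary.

0b1011011000001100010 AND 0b0110101000011111001 = 0b0010001000001100000.
Then OR with 0b0101000101111110110.

0b111001101111110110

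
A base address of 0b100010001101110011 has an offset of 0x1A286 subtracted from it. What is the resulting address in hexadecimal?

0b100010001101110011 = 0x22373 in hexadecimal.
Subtract column by column in base 16:
  3-6 → D (borrow)
  7-8-1 → E (borrow)
  3-2-1 → 0
  2-A → 8 (borrow)
  2-1-1 → 0

0x80ED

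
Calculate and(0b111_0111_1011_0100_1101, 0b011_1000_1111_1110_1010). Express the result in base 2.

0b0110000101101001000

AND bit by bit (1 only where both bits are 1):
  1110111101101001101
& 0111000111111101010
= 0110000101101001000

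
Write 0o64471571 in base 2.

Each octal digit is 3 bits: 6=110 4=100 4=100 7=111 1=001 5=101 7=111 1=001.

0b110100100111001101111001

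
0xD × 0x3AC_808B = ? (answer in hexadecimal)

Multiply each base-16 digit by 13, carrying:
  B×13 = 143 → write F carry 8
  8×13+8 = 112 → write 0 carry 7
  0×13+7 = 7 → write 7
  8×13 = 104 → write 8 carry 6
  C×13+6 = 162 → write 2 carry 10
  A×13+10 = 140 → write C carry 8
  3×13+8 = 47 → write F carry 2
  remaining carry: 2

0x2FC2870F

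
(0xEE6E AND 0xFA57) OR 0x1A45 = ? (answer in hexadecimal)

0xFA47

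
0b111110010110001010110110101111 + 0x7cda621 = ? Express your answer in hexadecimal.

0x462653d0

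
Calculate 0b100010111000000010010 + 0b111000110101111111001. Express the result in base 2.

Add column by column in base 2, right to left:
  0+1 = 1
  1+0 = 1
  0+0 = 0
  0+1 = 1
  1+1 = 0 carry 1
  0+1+1 = 0 carry 1
  0+1+1 = 0 carry 1
  0+1+1 = 0 carry 1
  0+1+1 = 0 carry 1
  0+1+1 = 0 carry 1
  0+0+1 = 1
  0+1 = 1
  1+0 = 1
  1+1 = 0 carry 1
  1+1+1 = 1 carry 1
  0+0+1 = 1
  1+0 = 1
  0+0 = 0
  0+1 = 1
  0+1 = 1
  1+1 = 0 carry 1
  final carry 1

0b1011011101110000001011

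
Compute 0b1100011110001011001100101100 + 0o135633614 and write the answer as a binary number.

0b1101111011111110101010111000

0o135633614 = 0b1011101110011011110001100 in binary.
Add column by column in base 2, right to left:
  0+0 = 0
  0+0 = 0
  1+1 = 0 carry 1
  1+1+1 = 1 carry 1
  0+0+1 = 1
  1+0 = 1
  0+0 = 0
  0+1 = 1
  1+1 = 0 carry 1
  1+1+1 = 1 carry 1
  0+1+1 = 0 carry 1
  0+0+1 = 1
  1+1 = 0 carry 1
  1+1+1 = 1 carry 1
  0+0+1 = 1
  1+0 = 1
  0+1 = 1
  0+1 = 1
  0+1 = 1
  1+0 = 1
  1+1 = 0 carry 1
  1+1+1 = 1 carry 1
  1+1+1 = 1 carry 1
  0+0+1 = 1
  0+1 = 1
  0+0 = 0
  1+0 = 1
  1+0 = 1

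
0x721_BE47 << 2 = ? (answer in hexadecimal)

0x1C86F91C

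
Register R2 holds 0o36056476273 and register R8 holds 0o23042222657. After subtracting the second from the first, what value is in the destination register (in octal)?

0o13014253414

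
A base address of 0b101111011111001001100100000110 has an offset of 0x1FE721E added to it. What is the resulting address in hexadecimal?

0b101111011111001001100100000110 = 0x2F7C9906 in hexadecimal.
Add column by column in base 16, right to left:
  6+E = 4 carry 1
  0+1+1 = 2
  9+2 = B
  9+7 = 0 carry 1
  C+E+1 = B carry 1
  7+F+1 = 7 carry 1
  F+1+1 = 1 carry 1
  2+0+1 = 3

0x317B0B24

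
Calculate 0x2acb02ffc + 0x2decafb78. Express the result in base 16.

0x58b7b2b74

Add column by column in base 16, right to left:
  c+8 = 4 carry 1
  f+7+1 = 7 carry 1
  f+b+1 = b carry 1
  2+f+1 = 2 carry 1
  0+a+1 = b
  b+c = 7 carry 1
  c+e+1 = b carry 1
  a+d+1 = 8 carry 1
  2+2+1 = 5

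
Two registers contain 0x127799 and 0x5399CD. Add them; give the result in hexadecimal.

0x661166

Add column by column in base 16, right to left:
  9+D = 6 carry 1
  9+C+1 = 6 carry 1
  7+9+1 = 1 carry 1
  7+9+1 = 1 carry 1
  2+3+1 = 6
  1+5 = 6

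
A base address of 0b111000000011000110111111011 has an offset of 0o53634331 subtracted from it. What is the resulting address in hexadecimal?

0b111000000011000110111111011 = 0x7018DFB in hexadecimal.
0o53634331 = 0xAF38D9 in hexadecimal.
Subtract column by column in base 16:
  B-9 → 2
  F-D → 2
  D-8 → 5
  8-3 → 5
  1-F → 2 (borrow)
  0-A-1 → 5 (borrow)
  7-0-1 → 6

0x6525522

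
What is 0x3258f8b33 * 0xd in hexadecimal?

0x28e84a1197

Multiply each base-16 digit by 13, carrying:
  3×13 = 39 → write 7 carry 2
  3×13+2 = 41 → write 9 carry 2
  b×13+2 = 145 → write 1 carry 9
  8×13+9 = 113 → write 1 carry 7
  f×13+7 = 202 → write a carry 12
  8×13+12 = 116 → write 4 carry 7
  5×13+7 = 72 → write 8 carry 4
  2×13+4 = 30 → write e carry 1
  3×13+1 = 40 → write 8 carry 2
  remaining carry: 2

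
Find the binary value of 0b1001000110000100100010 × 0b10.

Multiply each base-2 digit by 2, carrying:
  0×2 = 0 → write 0
  1×2 = 2 → write 0 carry 1
  0×2+1 = 1 → write 1
  0×2 = 0 → write 0
  0×2 = 0 → write 0
  1×2 = 2 → write 0 carry 1
  0×2+1 = 1 → write 1
  0×2 = 0 → write 0
  1×2 = 2 → write 0 carry 1
  0×2+1 = 1 → write 1
  0×2 = 0 → write 0
  0×2 = 0 → write 0
  0×2 = 0 → write 0
  1×2 = 2 → write 0 carry 1
  1×2+1 = 3 → write 1 carry 1
  0×2+1 = 1 → write 1
  0×2 = 0 → write 0
  0×2 = 0 → write 0
  1×2 = 2 → write 0 carry 1
  0×2+1 = 1 → write 1
  0×2 = 0 → write 0
  1×2 = 2 → write 0 carry 1
  remaining carry: 1

0b10010001100001001000100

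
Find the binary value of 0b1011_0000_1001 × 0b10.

Multiply each base-2 digit by 2, carrying:
  1×2 = 2 → write 0 carry 1
  0×2+1 = 1 → write 1
  0×2 = 0 → write 0
  1×2 = 2 → write 0 carry 1
  0×2+1 = 1 → write 1
  0×2 = 0 → write 0
  0×2 = 0 → write 0
  0×2 = 0 → write 0
  1×2 = 2 → write 0 carry 1
  1×2+1 = 3 → write 1 carry 1
  0×2+1 = 1 → write 1
  1×2 = 2 → write 0 carry 1
  remaining carry: 1

0b1011000010010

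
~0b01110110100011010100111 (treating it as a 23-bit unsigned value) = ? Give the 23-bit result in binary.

0b10001001011100101011000

Invert each bit: 01110110100011010100111 → 10001001011100101011000.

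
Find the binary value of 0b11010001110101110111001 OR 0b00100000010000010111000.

0b11110001110101110111001

OR bit by bit (1 where either bit is 1):
  11010001110101110111001
| 00100000010000010111000
= 11110001110101110111001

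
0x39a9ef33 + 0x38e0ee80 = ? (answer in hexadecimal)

0x728addb3

Add column by column in base 16, right to left:
  3+0 = 3
  3+8 = b
  f+e = d carry 1
  e+e+1 = d carry 1
  9+0+1 = a
  a+e = 8 carry 1
  9+8+1 = 2 carry 1
  3+3+1 = 7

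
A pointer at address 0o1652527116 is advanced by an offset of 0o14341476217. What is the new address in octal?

Add column by column in base 8, right to left:
  6+7 = 5 carry 1
  1+1+1 = 3
  1+2 = 3
  7+6 = 5 carry 1
  2+7+1 = 2 carry 1
  5+4+1 = 2 carry 1
  2+1+1 = 4
  5+4 = 1 carry 1
  6+3+1 = 2 carry 1
  1+4+1 = 6
  0+1 = 1

0o16214225335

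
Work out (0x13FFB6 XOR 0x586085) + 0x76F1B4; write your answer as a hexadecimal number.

0xC290E7

First 0x13FFB6 XOR 0x586085 = 0x4B9F33.
Add column by column in base 16, right to left:
  3+4 = 7
  3+B = E
  F+1 = 0 carry 1
  9+F+1 = 9 carry 1
  B+6+1 = 2 carry 1
  4+7+1 = C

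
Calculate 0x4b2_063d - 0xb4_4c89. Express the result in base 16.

0x3fdb9b4

Subtract column by column in base 16:
  d-9 → 4
  3-8 → b (borrow)
  6-c-1 → 9 (borrow)
  0-4-1 → b (borrow)
  2-4-1 → d (borrow)
  b-b-1 → f (borrow)
  4-0-1 → 3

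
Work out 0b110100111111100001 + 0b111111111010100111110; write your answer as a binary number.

0b1000110100010100011111

Add column by column in base 2, right to left:
  1+0 = 1
  0+1 = 1
  0+1 = 1
  0+1 = 1
  0+1 = 1
  1+1 = 0 carry 1
  1+0+1 = 0 carry 1
  1+0+1 = 0 carry 1
  1+1+1 = 1 carry 1
  1+0+1 = 0 carry 1
  1+1+1 = 1 carry 1
  1+0+1 = 0 carry 1
  0+1+1 = 0 carry 1
  0+1+1 = 0 carry 1
  1+1+1 = 1 carry 1
  0+1+1 = 0 carry 1
  1+1+1 = 1 carry 1
  1+1+1 = 1 carry 1
  0+1+1 = 0 carry 1
  0+1+1 = 0 carry 1
  0+1+1 = 0 carry 1
  final carry 1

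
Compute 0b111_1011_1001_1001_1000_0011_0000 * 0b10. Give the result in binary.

Multiply each base-2 digit by 2, carrying:
  0×2 = 0 → write 0
  0×2 = 0 → write 0
  0×2 = 0 → write 0
  0×2 = 0 → write 0
  1×2 = 2 → write 0 carry 1
  1×2+1 = 3 → write 1 carry 1
  0×2+1 = 1 → write 1
  0×2 = 0 → write 0
  0×2 = 0 → write 0
  0×2 = 0 → write 0
  0×2 = 0 → write 0
  1×2 = 2 → write 0 carry 1
  1×2+1 = 3 → write 1 carry 1
  0×2+1 = 1 → write 1
  0×2 = 0 → write 0
  1×2 = 2 → write 0 carry 1
  1×2+1 = 3 → write 1 carry 1
  0×2+1 = 1 → write 1
  0×2 = 0 → write 0
  1×2 = 2 → write 0 carry 1
  1×2+1 = 3 → write 1 carry 1
  1×2+1 = 3 → write 1 carry 1
  0×2+1 = 1 → write 1
  1×2 = 2 → write 0 carry 1
  1×2+1 = 3 → write 1 carry 1
  1×2+1 = 3 → write 1 carry 1
  1×2+1 = 3 → write 1 carry 1
  remaining carry: 1

0b1111011100110011000001100000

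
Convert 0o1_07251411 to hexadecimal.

0x11D5309

Each octal digit is 3 bits: 1=001 0=000 7=111 2=010 5=101 1=001 4=100 1=001 1=001.
Group the bits into nibbles: 0001 0001 1101 0101 0011 0000 1001 → 11D5309.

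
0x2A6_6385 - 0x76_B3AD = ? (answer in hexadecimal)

0x22FAFD8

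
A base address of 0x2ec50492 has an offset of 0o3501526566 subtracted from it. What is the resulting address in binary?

0b10001101111100101011100011100

0x2ec50492 = 0b101110110001010000010010010010 in binary.
0o3501526566 = 0b11101000001101010110101110110 in binary.
Subtract column by column in base 2:
  0-0 → 0
  1-1 → 0
  0-1 → 1 (borrow)
  0-0-1 → 1 (borrow)
  1-1-1 → 1 (borrow)
  0-1-1 → 0 (borrow)
  0-1-1 → 0 (borrow)
  1-0-1 → 0
  0-1 → 1 (borrow)
  0-0-1 → 1 (borrow)
  1-1-1 → 1 (borrow)
  0-1-1 → 0 (borrow)
  0-0-1 → 1 (borrow)
  0-1-1 → 0 (borrow)
  0-0-1 → 1 (borrow)
  0-1-1 → 0 (borrow)
  1-0-1 → 0
  0-1 → 1 (borrow)
  1-1-1 → 1 (borrow)
  0-0-1 → 1 (borrow)
  0-0-1 → 1 (borrow)
  0-0-1 → 1 (borrow)
  1-0-1 → 0
  1-0 → 1
  0-1 → 1 (borrow)
  1-0-1 → 0
  1-1 → 0
  1-1 → 0
  0-1 → 1 (borrow)
  1-0-1 → 0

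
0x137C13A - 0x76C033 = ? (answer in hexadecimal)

0xC10107

Subtract column by column in base 16:
  A-3 → 7
  3-3 → 0
  1-0 → 1
  C-C → 0
  7-6 → 1
  3-7 → C (borrow)
  1-0-1 → 0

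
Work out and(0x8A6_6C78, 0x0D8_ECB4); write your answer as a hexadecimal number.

AND each hex digit independently (no carries):
  8&0=0, A&D=8, 6&8=0, 6&E=6, C&C=C, 7&B=3, 8&4=0

0x0806C30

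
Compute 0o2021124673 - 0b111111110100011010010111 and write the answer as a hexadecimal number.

0o2021124673 = 0x1044A9BB in hexadecimal.
0b111111110100011010010111 = 0xFF4697 in hexadecimal.
Subtract column by column in base 16:
  B-7 → 4
  B-9 → 2
  9-6 → 3
  A-4 → 6
  4-F → 5 (borrow)
  4-F-1 → 4 (borrow)
  0-0-1 → F (borrow)
  1-0-1 → 0

0xF456324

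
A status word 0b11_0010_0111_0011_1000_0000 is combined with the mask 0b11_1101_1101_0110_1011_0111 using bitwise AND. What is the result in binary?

0b1100000101001010000000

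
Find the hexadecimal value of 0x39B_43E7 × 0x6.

0x15A3976A

Multiply each base-16 digit by 6, carrying:
  7×6 = 42 → write A carry 2
  E×6+2 = 86 → write 6 carry 5
  3×6+5 = 23 → write 7 carry 1
  4×6+1 = 25 → write 9 carry 1
  B×6+1 = 67 → write 3 carry 4
  9×6+4 = 58 → write A carry 3
  3×6+3 = 21 → write 5 carry 1
  remaining carry: 1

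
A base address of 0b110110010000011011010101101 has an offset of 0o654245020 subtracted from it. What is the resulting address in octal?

0o5566235

0b110110010000011011010101101 = 0o662033255 in octal.
Subtract column by column in base 8:
  5-0 → 5
  5-2 → 3
  2-0 → 2
  3-5 → 6 (borrow)
  3-4-1 → 6 (borrow)
  0-2-1 → 5 (borrow)
  2-4-1 → 5 (borrow)
  6-5-1 → 0
  6-6 → 0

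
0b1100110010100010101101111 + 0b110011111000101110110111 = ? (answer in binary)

Add column by column in base 2, right to left:
  1+1 = 0 carry 1
  1+1+1 = 1 carry 1
  1+1+1 = 1 carry 1
  1+0+1 = 0 carry 1
  0+1+1 = 0 carry 1
  1+1+1 = 1 carry 1
  1+0+1 = 0 carry 1
  0+1+1 = 0 carry 1
  1+1+1 = 1 carry 1
  0+1+1 = 0 carry 1
  1+0+1 = 0 carry 1
  0+1+1 = 0 carry 1
  0+0+1 = 1
  0+0 = 0
  1+0 = 1
  0+1 = 1
  1+1 = 0 carry 1
  0+1+1 = 0 carry 1
  0+1+1 = 0 carry 1
  1+1+1 = 1 carry 1
  1+0+1 = 0 carry 1
  0+0+1 = 1
  0+1 = 1
  1+1 = 0 carry 1
  1+0+1 = 0 carry 1
  final carry 1

0b10011010001101000100100110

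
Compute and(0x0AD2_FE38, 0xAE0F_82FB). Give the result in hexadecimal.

0x0A028238

AND each hex digit independently (no carries):
  0&A=0, A&E=A, D&0=0, 2&F=2, F&8=8, E&2=2, 3&F=3, 8&B=8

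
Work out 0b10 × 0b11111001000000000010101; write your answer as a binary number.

0b111110010000000000101010

Multiply each base-2 digit by 2, carrying:
  1×2 = 2 → write 0 carry 1
  0×2+1 = 1 → write 1
  1×2 = 2 → write 0 carry 1
  0×2+1 = 1 → write 1
  1×2 = 2 → write 0 carry 1
  0×2+1 = 1 → write 1
  0×2 = 0 → write 0
  0×2 = 0 → write 0
  0×2 = 0 → write 0
  0×2 = 0 → write 0
  0×2 = 0 → write 0
  0×2 = 0 → write 0
  0×2 = 0 → write 0
  0×2 = 0 → write 0
  0×2 = 0 → write 0
  1×2 = 2 → write 0 carry 1
  0×2+1 = 1 → write 1
  0×2 = 0 → write 0
  1×2 = 2 → write 0 carry 1
  1×2+1 = 3 → write 1 carry 1
  1×2+1 = 3 → write 1 carry 1
  1×2+1 = 3 → write 1 carry 1
  1×2+1 = 3 → write 1 carry 1
  remaining carry: 1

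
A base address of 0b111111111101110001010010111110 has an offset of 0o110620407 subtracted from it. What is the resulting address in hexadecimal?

0b111111111101110001010010111110 = 0x3FF714BE in hexadecimal.
0o110620407 = 0x1232107 in hexadecimal.
Subtract column by column in base 16:
  E-7 → 7
  B-0 → B
  4-1 → 3
  1-2 → F (borrow)
  7-3-1 → 3
  F-2 → D
  F-1 → E
  3-0 → 3

0x3ED3F3B7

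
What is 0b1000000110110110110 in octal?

0o1006666

Group the bits in threes: 001 000 000 110 110 110 110 → 1006666.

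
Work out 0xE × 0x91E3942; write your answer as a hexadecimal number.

0x7FA7219C

Multiply each base-16 digit by 14, carrying:
  2×14 = 28 → write C carry 1
  4×14+1 = 57 → write 9 carry 3
  9×14+3 = 129 → write 1 carry 8
  3×14+8 = 50 → write 2 carry 3
  E×14+3 = 199 → write 7 carry 12
  1×14+12 = 26 → write A carry 1
  9×14+1 = 127 → write F carry 7
  remaining carry: 7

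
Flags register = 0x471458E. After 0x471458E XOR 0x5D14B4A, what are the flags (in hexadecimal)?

XOR each hex digit independently (no carries):
  4^5=1, 7^D=A, 1^1=0, 4^4=0, 5^B=E, 8^4=C, E^A=4

0x1A00EC4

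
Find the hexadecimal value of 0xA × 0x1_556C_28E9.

0xD5639991A

Multiply each base-16 digit by 10, carrying:
  9×10 = 90 → write A carry 5
  E×10+5 = 145 → write 1 carry 9
  8×10+9 = 89 → write 9 carry 5
  2×10+5 = 25 → write 9 carry 1
  C×10+1 = 121 → write 9 carry 7
  6×10+7 = 67 → write 3 carry 4
  5×10+4 = 54 → write 6 carry 3
  5×10+3 = 53 → write 5 carry 3
  1×10+3 = 13 → write D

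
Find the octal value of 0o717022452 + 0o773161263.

0o1712203735

Add column by column in base 8, right to left:
  2+3 = 5
  5+6 = 3 carry 1
  4+2+1 = 7
  2+1 = 3
  2+6 = 0 carry 1
  0+1+1 = 2
  7+3 = 2 carry 1
  1+7+1 = 1 carry 1
  7+7+1 = 7 carry 1
  final carry 1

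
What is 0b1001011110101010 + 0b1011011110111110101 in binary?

0b1100101010110011111

Add column by column in base 2, right to left:
  0+1 = 1
  1+0 = 1
  0+1 = 1
  1+0 = 1
  0+1 = 1
  1+1 = 0 carry 1
  0+1+1 = 0 carry 1
  1+1+1 = 1 carry 1
  1+1+1 = 1 carry 1
  1+0+1 = 0 carry 1
  1+1+1 = 1 carry 1
  0+1+1 = 0 carry 1
  1+1+1 = 1 carry 1
  0+1+1 = 0 carry 1
  0+0+1 = 1
  1+1 = 0 carry 1
  0+1+1 = 0 carry 1
  0+0+1 = 1
  0+1 = 1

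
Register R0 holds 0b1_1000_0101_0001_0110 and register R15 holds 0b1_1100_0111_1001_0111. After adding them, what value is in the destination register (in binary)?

0b110100110010101101

Add column by column in base 2, right to left:
  0+1 = 1
  1+1 = 0 carry 1
  1+1+1 = 1 carry 1
  0+0+1 = 1
  1+1 = 0 carry 1
  0+0+1 = 1
  0+0 = 0
  0+1 = 1
  1+1 = 0 carry 1
  0+1+1 = 0 carry 1
  1+1+1 = 1 carry 1
  0+0+1 = 1
  0+0 = 0
  0+0 = 0
  0+1 = 1
  1+1 = 0 carry 1
  1+1+1 = 1 carry 1
  final carry 1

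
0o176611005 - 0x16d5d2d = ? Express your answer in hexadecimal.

0x8db4d8

0o176611005 = 0x1fb1205 in hexadecimal.
Subtract column by column in base 16:
  5-d → 8 (borrow)
  0-2-1 → d (borrow)
  2-d-1 → 4 (borrow)
  1-5-1 → b (borrow)
  b-d-1 → d (borrow)
  f-6-1 → 8
  1-1 → 0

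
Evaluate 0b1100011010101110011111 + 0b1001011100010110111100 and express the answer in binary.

0b10101110111000101011011

Add column by column in base 2, right to left:
  1+0 = 1
  1+0 = 1
  1+1 = 0 carry 1
  1+1+1 = 1 carry 1
  1+1+1 = 1 carry 1
  0+1+1 = 0 carry 1
  0+0+1 = 1
  1+1 = 0 carry 1
  1+1+1 = 1 carry 1
  1+0+1 = 0 carry 1
  0+1+1 = 0 carry 1
  1+0+1 = 0 carry 1
  0+0+1 = 1
  1+0 = 1
  0+1 = 1
  1+1 = 0 carry 1
  1+1+1 = 1 carry 1
  0+0+1 = 1
  0+1 = 1
  0+0 = 0
  1+0 = 1
  1+1 = 0 carry 1
  final carry 1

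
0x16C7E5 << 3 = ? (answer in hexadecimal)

3 bits is not a whole number of base-16 digits; in binary: 101101100011111100101 << 3 = 101101100011111100101000.

0xB63F28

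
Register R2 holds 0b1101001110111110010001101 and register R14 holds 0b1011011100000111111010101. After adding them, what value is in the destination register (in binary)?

0b11000101011000110001100010

Add column by column in base 2, right to left:
  1+1 = 0 carry 1
  0+0+1 = 1
  1+1 = 0 carry 1
  1+0+1 = 0 carry 1
  0+1+1 = 0 carry 1
  0+0+1 = 1
  0+1 = 1
  1+1 = 0 carry 1
  0+1+1 = 0 carry 1
  0+1+1 = 0 carry 1
  1+1+1 = 1 carry 1
  1+1+1 = 1 carry 1
  1+0+1 = 0 carry 1
  1+0+1 = 0 carry 1
  1+0+1 = 0 carry 1
  0+0+1 = 1
  1+0 = 1
  1+1 = 0 carry 1
  1+1+1 = 1 carry 1
  0+1+1 = 0 carry 1
  0+0+1 = 1
  1+1 = 0 carry 1
  0+1+1 = 0 carry 1
  1+0+1 = 0 carry 1
  1+1+1 = 1 carry 1
  final carry 1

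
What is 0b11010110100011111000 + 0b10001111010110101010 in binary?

Add column by column in base 2, right to left:
  0+0 = 0
  0+1 = 1
  0+0 = 0
  1+1 = 0 carry 1
  1+0+1 = 0 carry 1
  1+1+1 = 1 carry 1
  1+0+1 = 0 carry 1
  1+1+1 = 1 carry 1
  0+1+1 = 0 carry 1
  0+0+1 = 1
  0+1 = 1
  1+0 = 1
  0+1 = 1
  1+1 = 0 carry 1
  1+1+1 = 1 carry 1
  0+1+1 = 0 carry 1
  1+0+1 = 0 carry 1
  0+0+1 = 1
  1+0 = 1
  1+1 = 0 carry 1
  final carry 1

0b101100101111010100010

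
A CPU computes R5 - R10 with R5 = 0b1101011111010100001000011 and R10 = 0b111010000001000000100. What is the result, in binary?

0b1100100101010011000111111

Subtract column by column in base 2:
  1-0 → 1
  1-0 → 1
  0-1 → 1 (borrow)
  0-0-1 → 1 (borrow)
  0-0-1 → 1 (borrow)
  0-0-1 → 1 (borrow)
  1-0-1 → 0
  0-0 → 0
  0-0 → 0
  0-1 → 1 (borrow)
  0-0-1 → 1 (borrow)
  1-0-1 → 0
  0-0 → 0
  1-0 → 1
  0-0 → 0
  1-0 → 1
  1-1 → 0
  1-0 → 1
  1-1 → 0
  1-1 → 0
  0-1 → 1 (borrow)
  1-0-1 → 0
  0-0 → 0
  1-0 → 1
  1-0 → 1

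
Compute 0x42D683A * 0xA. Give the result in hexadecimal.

0x29C61244

Multiply each base-16 digit by 10, carrying:
  A×10 = 100 → write 4 carry 6
  3×10+6 = 36 → write 4 carry 2
  8×10+2 = 82 → write 2 carry 5
  6×10+5 = 65 → write 1 carry 4
  D×10+4 = 134 → write 6 carry 8
  2×10+8 = 28 → write C carry 1
  4×10+1 = 41 → write 9 carry 2
  remaining carry: 2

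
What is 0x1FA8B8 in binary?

0b111111010100010111000

Expand each hex digit to 4 bits: 1=0001 F=1111 A=1010 8=1000 B=1011 8=1000.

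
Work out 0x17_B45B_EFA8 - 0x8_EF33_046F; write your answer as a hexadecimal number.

0xEC528EB39

Subtract column by column in base 16:
  8-F → 9 (borrow)
  A-6-1 → 3
  F-4 → B
  E-0 → E
  B-3 → 8
  5-3 → 2
  4-F → 5 (borrow)
  B-E-1 → C (borrow)
  7-8-1 → E (borrow)
  1-0-1 → 0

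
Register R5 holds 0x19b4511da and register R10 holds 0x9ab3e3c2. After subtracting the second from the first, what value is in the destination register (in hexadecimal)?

0x100912e18

Subtract column by column in base 16:
  a-2 → 8
  d-c → 1
  1-3 → e (borrow)
  1-e-1 → 2 (borrow)
  5-3-1 → 1
  4-b → 9 (borrow)
  b-a-1 → 0
  9-9 → 0
  1-0 → 1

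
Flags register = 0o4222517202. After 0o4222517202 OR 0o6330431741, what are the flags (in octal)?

0o6332537743

OR each oct digit independently (no carries):
  4|6=6, 2|3=3, 2|3=3, 2|0=2, 5|4=5, 1|3=3, 7|1=7, 2|7=7, 0|4=4, 2|1=3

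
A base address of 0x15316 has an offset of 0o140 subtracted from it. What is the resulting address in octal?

0o251266

0x15316 = 0o251426 in octal.
Subtract column by column in base 8:
  6-0 → 6
  2-4 → 6 (borrow)
  4-1-1 → 2
  1-0 → 1
  5-0 → 5
  2-0 → 2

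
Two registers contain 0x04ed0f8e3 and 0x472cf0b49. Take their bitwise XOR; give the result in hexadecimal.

XOR each hex digit independently (no carries):
  0^4=4, 4^7=3, e^2=c, d^c=1, 0^f=f, f^0=f, 8^b=3, e^4=a, 3^9=a

0x43c1ff3aa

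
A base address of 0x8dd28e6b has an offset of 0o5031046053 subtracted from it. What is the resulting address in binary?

0b1100101011011100100001001000000

0x8dd28e6b = 0b10001101110100101000111001101011 in binary.
0o5031046053 = 0b101000011001000100110000101011 in binary.
Subtract column by column in base 2:
  1-1 → 0
  1-1 → 0
  0-0 → 0
  1-1 → 0
  0-0 → 0
  1-1 → 0
  1-0 → 1
  0-0 → 0
  0-0 → 0
  1-0 → 1
  1-1 → 0
  1-1 → 0
  0-0 → 0
  0-0 → 0
  0-1 → 1 (borrow)
  1-0-1 → 0
  0-0 → 0
  1-0 → 1
  0-1 → 1 (borrow)
  0-0-1 → 1 (borrow)
  1-0-1 → 0
  0-1 → 1 (borrow)
  1-1-1 → 1 (borrow)
  1-0-1 → 0
  1-0 → 1
  0-0 → 0
  1-0 → 1
  1-1 → 0
  0-0 → 0
  0-1 → 1 (borrow)
  0-0-1 → 1 (borrow)
  1-0-1 → 0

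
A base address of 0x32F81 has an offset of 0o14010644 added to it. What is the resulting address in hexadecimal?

0x334125

0o14010644 = 0x3011A4 in hexadecimal.
Add column by column in base 16, right to left:
  1+4 = 5
  8+A = 2 carry 1
  F+1+1 = 1 carry 1
  2+1+1 = 4
  3+0 = 3
  0+3 = 3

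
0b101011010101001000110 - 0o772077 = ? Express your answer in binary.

0o772077 = 0b111111010000111111 in binary.
Subtract column by column in base 2:
  0-1 → 1 (borrow)
  1-1-1 → 1 (borrow)
  1-1-1 → 1 (borrow)
  0-1-1 → 0 (borrow)
  0-1-1 → 0 (borrow)
  0-1-1 → 0 (borrow)
  1-0-1 → 0
  0-0 → 0
  0-0 → 0
  1-0 → 1
  0-1 → 1 (borrow)
  1-0-1 → 0
  0-1 → 1 (borrow)
  1-1-1 → 1 (borrow)
  0-1-1 → 0 (borrow)
  1-1-1 → 1 (borrow)
  1-1-1 → 1 (borrow)
  0-1-1 → 0 (borrow)
  1-0-1 → 0
  0-0 → 0
  1-0 → 1

0b100011011011000000111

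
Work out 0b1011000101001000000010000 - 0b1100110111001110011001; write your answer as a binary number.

Subtract column by column in base 2:
  0-1 → 1 (borrow)
  0-0-1 → 1 (borrow)
  0-0-1 → 1 (borrow)
  0-1-1 → 0 (borrow)
  1-1-1 → 1 (borrow)
  0-0-1 → 1 (borrow)
  0-0-1 → 1 (borrow)
  0-1-1 → 0 (borrow)
  0-1-1 → 0 (borrow)
  0-1-1 → 0 (borrow)
  0-0-1 → 1 (borrow)
  0-0-1 → 1 (borrow)
  1-1-1 → 1 (borrow)
  0-1-1 → 0 (borrow)
  0-1-1 → 0 (borrow)
  1-0-1 → 0
  0-1 → 1 (borrow)
  1-1-1 → 1 (borrow)
  0-0-1 → 1 (borrow)
  0-0-1 → 1 (borrow)
  0-1-1 → 0 (borrow)
  1-1-1 → 1 (borrow)
  1-0-1 → 0
  0-0 → 0
  1-0 → 1

0b1001011110001110001110111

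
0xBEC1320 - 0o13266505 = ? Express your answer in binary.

0b1011101111101010010111011011

0xBEC1320 = 0b1011111011000001001100100000 in binary.
0o13266505 = 0b1011010110110101000101 in binary.
Subtract column by column in base 2:
  0-1 → 1 (borrow)
  0-0-1 → 1 (borrow)
  0-1-1 → 0 (borrow)
  0-0-1 → 1 (borrow)
  0-0-1 → 1 (borrow)
  1-0-1 → 0
  0-1 → 1 (borrow)
  0-0-1 → 1 (borrow)
  1-1-1 → 1 (borrow)
  1-0-1 → 0
  0-1 → 1 (borrow)
  0-1-1 → 0 (borrow)
  1-0-1 → 0
  0-1 → 1 (borrow)
  0-1-1 → 0 (borrow)
  0-0-1 → 1 (borrow)
  0-1-1 → 0 (borrow)
  0-0-1 → 1 (borrow)
  1-1-1 → 1 (borrow)
  1-1-1 → 1 (borrow)
  0-0-1 → 1 (borrow)
  1-1-1 → 1 (borrow)
  1-0-1 → 0
  1-0 → 1
  1-0 → 1
  1-0 → 1
  0-0 → 0
  1-0 → 1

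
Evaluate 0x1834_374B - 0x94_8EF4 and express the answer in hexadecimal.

Subtract column by column in base 16:
  B-4 → 7
  4-F → 5 (borrow)
  7-E-1 → 8 (borrow)
  3-8-1 → A (borrow)
  4-4-1 → F (borrow)
  3-9-1 → 9 (borrow)
  8-0-1 → 7
  1-0 → 1

0x179FA857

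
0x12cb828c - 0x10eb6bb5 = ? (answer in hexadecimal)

Subtract column by column in base 16:
  c-5 → 7
  8-b → d (borrow)
  2-b-1 → 6 (borrow)
  8-6-1 → 1
  b-b → 0
  c-e → e (borrow)
  2-0-1 → 1
  1-1 → 0

0x1e016d7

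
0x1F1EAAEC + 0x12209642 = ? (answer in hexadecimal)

0x313F412E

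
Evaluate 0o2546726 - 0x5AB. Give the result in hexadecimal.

0xAC82B

0o2546726 = 0xACDD6 in hexadecimal.
Subtract column by column in base 16:
  6-B → B (borrow)
  D-A-1 → 2
  D-5 → 8
  C-0 → C
  A-0 → A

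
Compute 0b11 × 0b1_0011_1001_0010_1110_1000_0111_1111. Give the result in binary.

0b111010101110001011100101111101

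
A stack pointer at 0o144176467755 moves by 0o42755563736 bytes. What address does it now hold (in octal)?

0o207154253713

Add column by column in base 8, right to left:
  5+6 = 3 carry 1
  5+3+1 = 1 carry 1
  7+7+1 = 7 carry 1
  7+3+1 = 3 carry 1
  6+6+1 = 5 carry 1
  4+5+1 = 2 carry 1
  6+5+1 = 4 carry 1
  7+5+1 = 5 carry 1
  1+7+1 = 1 carry 1
  4+2+1 = 7
  4+4 = 0 carry 1
  1+0+1 = 2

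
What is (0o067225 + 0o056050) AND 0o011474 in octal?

0o1074

Add column by column in base 8, right to left:
  5+0 = 5
  2+5 = 7
  2+0 = 2
  7+6 = 5 carry 1
  6+5+1 = 4 carry 1
  final carry 1
Sum = 0o145275; now AND with 0o011474:
  1&0=0, 4&1=0, 5&1=1, 2&4=0, 7&7=7, 5&4=4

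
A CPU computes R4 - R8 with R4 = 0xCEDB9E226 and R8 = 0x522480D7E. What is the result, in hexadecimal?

0x7CB71D4A8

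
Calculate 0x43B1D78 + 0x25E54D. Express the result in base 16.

0x46102C5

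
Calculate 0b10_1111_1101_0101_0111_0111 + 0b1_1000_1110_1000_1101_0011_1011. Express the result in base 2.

0b1101111100110001010110010

Add column by column in base 2, right to left:
  1+1 = 0 carry 1
  1+1+1 = 1 carry 1
  1+0+1 = 0 carry 1
  0+1+1 = 0 carry 1
  1+1+1 = 1 carry 1
  1+1+1 = 1 carry 1
  1+0+1 = 0 carry 1
  0+0+1 = 1
  1+1 = 0 carry 1
  0+0+1 = 1
  1+1 = 0 carry 1
  0+1+1 = 0 carry 1
  1+0+1 = 0 carry 1
  0+0+1 = 1
  1+0 = 1
  1+1 = 0 carry 1
  1+0+1 = 0 carry 1
  1+1+1 = 1 carry 1
  1+1+1 = 1 carry 1
  1+1+1 = 1 carry 1
  0+0+1 = 1
  1+0 = 1
  0+0 = 0
  0+1 = 1
  0+1 = 1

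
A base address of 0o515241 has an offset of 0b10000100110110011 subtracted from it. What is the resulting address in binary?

0b11001000011101110

0o515241 = 0b101001101010100001 in binary.
Subtract column by column in base 2:
  1-1 → 0
  0-1 → 1 (borrow)
  0-0-1 → 1 (borrow)
  0-0-1 → 1 (borrow)
  0-1-1 → 0 (borrow)
  1-1-1 → 1 (borrow)
  0-0-1 → 1 (borrow)
  1-1-1 → 1 (borrow)
  0-1-1 → 0 (borrow)
  1-0-1 → 0
  0-0 → 0
  1-1 → 0
  1-0 → 1
  0-0 → 0
  0-0 → 0
  1-0 → 1
  0-1 → 1 (borrow)
  1-0-1 → 0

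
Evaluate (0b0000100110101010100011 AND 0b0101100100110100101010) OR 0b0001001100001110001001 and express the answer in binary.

0b0000100110101010100011 AND 0b0101100100110100101010 = 0b0000100100100000100010.
Then OR with 0b0001001100001110001001.

0b1101100101110101011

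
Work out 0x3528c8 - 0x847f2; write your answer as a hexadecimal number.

Subtract column by column in base 16:
  8-2 → 6
  c-f → d (borrow)
  8-7-1 → 0
  2-4 → e (borrow)
  5-8-1 → c (borrow)
  3-0-1 → 2

0x2ce0d6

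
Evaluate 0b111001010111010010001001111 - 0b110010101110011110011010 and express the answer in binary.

0b110011000001011110010110101

Subtract column by column in base 2:
  1-0 → 1
  1-1 → 0
  1-0 → 1
  1-1 → 0
  0-1 → 1 (borrow)
  0-0-1 → 1 (borrow)
  1-0-1 → 0
  0-1 → 1 (borrow)
  0-1-1 → 0 (borrow)
  0-1-1 → 0 (borrow)
  1-1-1 → 1 (borrow)
  0-0-1 → 1 (borrow)
  0-0-1 → 1 (borrow)
  1-1-1 → 1 (borrow)
  0-1-1 → 0 (borrow)
  1-1-1 → 1 (borrow)
  1-0-1 → 0
  1-1 → 0
  0-0 → 0
  1-1 → 0
  0-0 → 0
  1-0 → 1
  0-1 → 1 (borrow)
  0-1-1 → 0 (borrow)
  1-0-1 → 0
  1-0 → 1
  1-0 → 1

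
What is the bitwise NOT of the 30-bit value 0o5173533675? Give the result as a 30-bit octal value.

0o2604244102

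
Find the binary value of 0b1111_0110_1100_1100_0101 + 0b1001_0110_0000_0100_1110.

0b110001100110100010011

Add column by column in base 2, right to left:
  1+0 = 1
  0+1 = 1
  1+1 = 0 carry 1
  0+1+1 = 0 carry 1
  0+0+1 = 1
  0+0 = 0
  1+1 = 0 carry 1
  1+0+1 = 0 carry 1
  0+0+1 = 1
  0+0 = 0
  1+0 = 1
  1+0 = 1
  0+0 = 0
  1+1 = 0 carry 1
  1+1+1 = 1 carry 1
  0+0+1 = 1
  1+1 = 0 carry 1
  1+0+1 = 0 carry 1
  1+0+1 = 0 carry 1
  1+1+1 = 1 carry 1
  final carry 1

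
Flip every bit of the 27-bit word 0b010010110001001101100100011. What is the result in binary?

Invert each bit: 010010110001001101100100011 → 101101001110110010011011100.

0b101101001110110010011011100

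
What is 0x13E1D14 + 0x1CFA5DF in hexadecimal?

0x30DC2F3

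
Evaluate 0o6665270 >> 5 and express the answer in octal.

5 bits is not a whole number of base-8 digits; in binary: 110110110101010111000 >> 5 = 1101101101010101.

0o155525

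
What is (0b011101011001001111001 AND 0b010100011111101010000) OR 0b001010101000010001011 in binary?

0b011101011001001111001 AND 0b010100011111101010000 = 0b010100011001001010000.
Then OR with 0b001010101000010001011.

0b11110111001011011011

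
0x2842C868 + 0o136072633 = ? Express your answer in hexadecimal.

0x29BB3E03

0o136072633 = 0x178759B in hexadecimal.
Add column by column in base 16, right to left:
  8+B = 3 carry 1
  6+9+1 = 0 carry 1
  8+5+1 = E
  C+7 = 3 carry 1
  2+8+1 = B
  4+7 = B
  8+1 = 9
  2+0 = 2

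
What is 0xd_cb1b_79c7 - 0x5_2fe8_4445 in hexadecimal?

Subtract column by column in base 16:
  7-5 → 2
  c-4 → 8
  9-4 → 5
  7-4 → 3
  b-8 → 3
  1-e → 3 (borrow)
  b-f-1 → b (borrow)
  c-2-1 → 9
  d-5 → 8

0x89b333582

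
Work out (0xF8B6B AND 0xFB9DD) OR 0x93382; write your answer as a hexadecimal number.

0xF8B6B AND 0xFB9DD = 0xF8949.
Then OR with 0x93382.

0xFBBCB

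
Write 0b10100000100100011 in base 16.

0x14123

Group the bits into nibbles: 0001 0100 0001 0010 0011 → 14123.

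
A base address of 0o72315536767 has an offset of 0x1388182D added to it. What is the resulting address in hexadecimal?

0x1E6BED624

0o72315536767 = 0x1D336BDF7 in hexadecimal.
Add column by column in base 16, right to left:
  7+D = 4 carry 1
  F+2+1 = 2 carry 1
  D+8+1 = 6 carry 1
  B+1+1 = D
  6+8 = E
  3+8 = B
  3+3 = 6
  D+1 = E
  1+0 = 1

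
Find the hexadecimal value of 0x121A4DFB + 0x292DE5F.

Add column by column in base 16, right to left:
  B+F = A carry 1
  F+5+1 = 5 carry 1
  D+E+1 = C carry 1
  4+D+1 = 2 carry 1
  A+2+1 = D
  1+9 = A
  2+2 = 4
  1+0 = 1

0x14AD2C5A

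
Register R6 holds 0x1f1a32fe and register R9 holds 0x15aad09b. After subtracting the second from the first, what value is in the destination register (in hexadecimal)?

Subtract column by column in base 16:
  e-b → 3
  f-9 → 6
  2-0 → 2
  3-d → 6 (borrow)
  a-a-1 → f (borrow)
  1-a-1 → 6 (borrow)
  f-5-1 → 9
  1-1 → 0

0x96f6263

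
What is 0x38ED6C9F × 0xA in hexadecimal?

Multiply each base-16 digit by 10, carrying:
  F×10 = 150 → write 6 carry 9
  9×10+9 = 99 → write 3 carry 6
  C×10+6 = 126 → write E carry 7
  6×10+7 = 67 → write 3 carry 4
  D×10+4 = 134 → write 6 carry 8
  E×10+8 = 148 → write 4 carry 9
  8×10+9 = 89 → write 9 carry 5
  3×10+5 = 35 → write 3 carry 2
  remaining carry: 2

0x239463E36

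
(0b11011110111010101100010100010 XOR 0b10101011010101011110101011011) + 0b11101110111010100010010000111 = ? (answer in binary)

0b101100100101010010101010000000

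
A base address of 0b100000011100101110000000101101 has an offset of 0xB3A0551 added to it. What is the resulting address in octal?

0o5353162576

0b100000011100101110000000101101 = 0o4034560055 in octal.
0xB3A0551 = 0o1316402521 in octal.
Add column by column in base 8, right to left:
  5+1 = 6
  5+2 = 7
  0+5 = 5
  0+2 = 2
  6+0 = 6
  5+4 = 1 carry 1
  4+6+1 = 3 carry 1
  3+1+1 = 5
  0+3 = 3
  4+1 = 5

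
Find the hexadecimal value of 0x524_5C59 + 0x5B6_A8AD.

Add column by column in base 16, right to left:
  9+D = 6 carry 1
  5+A+1 = 0 carry 1
  C+8+1 = 5 carry 1
  5+A+1 = 0 carry 1
  4+6+1 = B
  2+B = D
  5+5 = A

0xADB0506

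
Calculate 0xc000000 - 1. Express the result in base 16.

0xbffffff

The trailing 6 digits are 0, so subtracting 1 borrows through: they become F and the next digit up decrements.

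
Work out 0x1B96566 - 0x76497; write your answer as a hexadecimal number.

0x1B200CF

Subtract column by column in base 16:
  6-7 → F (borrow)
  6-9-1 → C (borrow)
  5-4-1 → 0
  6-6 → 0
  9-7 → 2
  B-0 → B
  1-0 → 1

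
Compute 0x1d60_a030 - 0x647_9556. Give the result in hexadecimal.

Subtract column by column in base 16:
  0-6 → a (borrow)
  3-5-1 → d (borrow)
  0-5-1 → a (borrow)
  a-9-1 → 0
  0-7 → 9 (borrow)
  6-4-1 → 1
  d-6 → 7
  1-0 → 1

0x17190ada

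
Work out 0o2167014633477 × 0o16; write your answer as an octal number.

Multiply each base-8 digit by 14, carrying:
  7×14 = 98 → write 2 carry 12
  7×14+12 = 110 → write 6 carry 13
  4×14+13 = 69 → write 5 carry 8
  3×14+8 = 50 → write 2 carry 6
  3×14+6 = 48 → write 0 carry 6
  6×14+6 = 90 → write 2 carry 11
  4×14+11 = 67 → write 3 carry 8
  1×14+8 = 22 → write 6 carry 2
  0×14+2 = 2 → write 2
  7×14 = 98 → write 2 carry 12
  6×14+12 = 96 → write 0 carry 12
  1×14+12 = 26 → write 2 carry 3
  2×14+3 = 31 → write 7 carry 3
  remaining carry: 3

0o37202263202562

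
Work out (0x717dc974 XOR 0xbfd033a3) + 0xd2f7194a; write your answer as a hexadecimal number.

First 0x717dc974 XOR 0xbfd033a3 = 0xceadfad7.
Add column by column in base 16, right to left:
  7+a = 1 carry 1
  d+4+1 = 2 carry 1
  a+9+1 = 4 carry 1
  f+1+1 = 1 carry 1
  d+7+1 = 5 carry 1
  a+f+1 = a carry 1
  e+2+1 = 1 carry 1
  c+d+1 = a carry 1
  final carry 1

0x1a1a51421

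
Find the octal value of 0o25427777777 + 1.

0o25430000000

The trailing 7 digits are 7 (max in base 8), so adding 1 cascades: they roll to 0 and the next digit up increments.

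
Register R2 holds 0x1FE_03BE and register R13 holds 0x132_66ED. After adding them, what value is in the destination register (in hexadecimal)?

0x3306AAB

Add column by column in base 16, right to left:
  E+D = B carry 1
  B+E+1 = A carry 1
  3+6+1 = A
  0+6 = 6
  E+2 = 0 carry 1
  F+3+1 = 3 carry 1
  1+1+1 = 3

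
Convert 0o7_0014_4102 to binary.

0b111000000001100100001000010

Each octal digit is 3 bits: 7=111 0=000 0=000 1=001 4=100 4=100 1=001 0=000 2=010.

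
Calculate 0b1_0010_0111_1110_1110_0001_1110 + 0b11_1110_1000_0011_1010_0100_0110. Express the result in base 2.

Add column by column in base 2, right to left:
  0+0 = 0
  1+1 = 0 carry 1
  1+1+1 = 1 carry 1
  1+0+1 = 0 carry 1
  1+0+1 = 0 carry 1
  0+0+1 = 1
  0+1 = 1
  0+0 = 0
  0+0 = 0
  1+1 = 0 carry 1
  1+0+1 = 0 carry 1
  1+1+1 = 1 carry 1
  0+1+1 = 0 carry 1
  1+1+1 = 1 carry 1
  1+0+1 = 0 carry 1
  1+0+1 = 0 carry 1
  1+0+1 = 0 carry 1
  1+0+1 = 0 carry 1
  1+0+1 = 0 carry 1
  0+1+1 = 0 carry 1
  0+0+1 = 1
  1+1 = 0 carry 1
  0+1+1 = 0 carry 1
  0+1+1 = 0 carry 1
  1+1+1 = 1 carry 1
  0+1+1 = 0 carry 1
  final carry 1

0b101000100000010100001100100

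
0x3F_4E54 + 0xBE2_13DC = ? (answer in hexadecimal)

0xC216230

Add column by column in base 16, right to left:
  4+C = 0 carry 1
  5+D+1 = 3 carry 1
  E+3+1 = 2 carry 1
  4+1+1 = 6
  F+2 = 1 carry 1
  3+E+1 = 2 carry 1
  0+B+1 = C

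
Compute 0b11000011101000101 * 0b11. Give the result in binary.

Multiply each base-2 digit by 3, carrying:
  1×3 = 3 → write 1 carry 1
  0×3+1 = 1 → write 1
  1×3 = 3 → write 1 carry 1
  0×3+1 = 1 → write 1
  0×3 = 0 → write 0
  0×3 = 0 → write 0
  1×3 = 3 → write 1 carry 1
  0×3+1 = 1 → write 1
  1×3 = 3 → write 1 carry 1
  1×3+1 = 4 → write 0 carry 2
  1×3+2 = 5 → write 1 carry 2
  0×3+2 = 2 → write 0 carry 1
  0×3+1 = 1 → write 1
  0×3 = 0 → write 0
  0×3 = 0 → write 0
  1×3 = 3 → write 1 carry 1
  1×3+1 = 4 → write 0 carry 2
  remaining carry: 10

0b1001001010111001111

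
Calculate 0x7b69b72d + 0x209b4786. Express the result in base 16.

Add column by column in base 16, right to left:
  d+6 = 3 carry 1
  2+8+1 = b
  7+7 = e
  b+4 = f
  9+b = 4 carry 1
  6+9+1 = 0 carry 1
  b+0+1 = c
  7+2 = 9

0x9c04feb3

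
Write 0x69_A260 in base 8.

0o32321140

Expand each hex digit to 4 bits: 6=0110 9=1001 A=1010 2=0010 6=0110 0=0000.
Group the bits in threes: 011 010 011 010 001 001 100 000 → 32321140.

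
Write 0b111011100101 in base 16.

0xee5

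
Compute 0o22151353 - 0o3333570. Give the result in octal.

0o16615563

Subtract column by column in base 8:
  3-0 → 3
  5-7 → 6 (borrow)
  3-5-1 → 5 (borrow)
  1-3-1 → 5 (borrow)
  5-3-1 → 1
  1-3 → 6 (borrow)
  2-3-1 → 6 (borrow)
  2-0-1 → 1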